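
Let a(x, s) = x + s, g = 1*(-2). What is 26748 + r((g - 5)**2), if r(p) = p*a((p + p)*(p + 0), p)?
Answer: 264447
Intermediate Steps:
g = -2
a(x, s) = s + x
r(p) = p*(p + 2*p**2) (r(p) = p*(p + (p + p)*(p + 0)) = p*(p + (2*p)*p) = p*(p + 2*p**2))
26748 + r((g - 5)**2) = 26748 + ((-2 - 5)**2)**2*(1 + 2*(-2 - 5)**2) = 26748 + ((-7)**2)**2*(1 + 2*(-7)**2) = 26748 + 49**2*(1 + 2*49) = 26748 + 2401*(1 + 98) = 26748 + 2401*99 = 26748 + 237699 = 264447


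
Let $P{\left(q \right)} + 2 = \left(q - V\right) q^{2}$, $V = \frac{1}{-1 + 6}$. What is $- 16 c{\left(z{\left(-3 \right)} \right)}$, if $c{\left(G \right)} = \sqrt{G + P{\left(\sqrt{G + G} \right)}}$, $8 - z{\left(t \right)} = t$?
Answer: $- \frac{16 \sqrt{115 + 550 \sqrt{22}}}{5} \approx -166.11$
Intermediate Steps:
$V = \frac{1}{5} \approx 0.2$
$z{\left(t \right)} = 8 - t$
$P{\left(q \right)} = -2 + q^{2} \left(- \frac{1}{5} + q\right)$ ($P{\left(q \right)} = -2 + \left(q - \frac{1}{5}\right) q^{2} = -2 + \left(- \frac{1}{5} + q\right) q^{2} = -2 + q^{2} \left(- \frac{1}{5} + q\right)$)
$c{\left(G \right)} = \sqrt{-2 + \frac{3 G}{5} + 2 \sqrt{2} G^{\frac{3}{2}}}$ ($c{\left(G \right)} = \sqrt{G - \left(2 - \left(G + G\right)^{\frac{3}{2}} + \frac{2 G}{5}\right)} = \sqrt{G - \left(2 - 2 \sqrt{2} G^{\frac{3}{2}} + \frac{2 G}{5}\right)} = \sqrt{G - \left(2 - 2 \sqrt{2} G^{\frac{3}{2}} + \frac{1}{5} \cdot 2 G\right)} = \sqrt{G - \left(2 + \frac{2 G}{5} - 2 \sqrt{2} G^{\frac{3}{2}}\right)} = \sqrt{-2 + \frac{3 G}{5} + 2 \sqrt{2} G^{\frac{3}{2}}}$)
$- 16 c{\left(z{\left(-3 \right)} \right)} = - 16 \frac{\sqrt{-50 + 15 \left(8 - -3\right) + 50 \sqrt{2} \left(8 - -3\right)^{\frac{3}{2}}}}{5} = - 16 \frac{\sqrt{-50 + 15 \left(8 + 3\right) + 50 \sqrt{2} \left(8 + 3\right)^{\frac{3}{2}}}}{5} = - 16 \frac{\sqrt{-50 + 15 \cdot 11 + 50 \sqrt{2} \cdot 11^{\frac{3}{2}}}}{5} = - 16 \frac{\sqrt{-50 + 165 + 50 \sqrt{2} \cdot 11 \sqrt{11}}}{5} = - 16 \frac{\sqrt{-50 + 165 + 550 \sqrt{22}}}{5} = - 16 \frac{\sqrt{115 + 550 \sqrt{22}}}{5} = - \frac{16 \sqrt{115 + 550 \sqrt{22}}}{5}$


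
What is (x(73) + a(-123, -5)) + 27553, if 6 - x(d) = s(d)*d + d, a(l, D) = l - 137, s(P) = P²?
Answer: -361791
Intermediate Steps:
a(l, D) = -137 + l
x(d) = 6 - d - d³ (x(d) = 6 - (d²*d + d) = 6 - (d³ + d) = 6 - (d + d³) = 6 + (-d - d³) = 6 - d - d³)
(x(73) + a(-123, -5)) + 27553 = ((6 - 1*73 - 1*73³) + (-137 - 123)) + 27553 = ((6 - 73 - 1*389017) - 260) + 27553 = ((6 - 73 - 389017) - 260) + 27553 = (-389084 - 260) + 27553 = -389344 + 27553 = -361791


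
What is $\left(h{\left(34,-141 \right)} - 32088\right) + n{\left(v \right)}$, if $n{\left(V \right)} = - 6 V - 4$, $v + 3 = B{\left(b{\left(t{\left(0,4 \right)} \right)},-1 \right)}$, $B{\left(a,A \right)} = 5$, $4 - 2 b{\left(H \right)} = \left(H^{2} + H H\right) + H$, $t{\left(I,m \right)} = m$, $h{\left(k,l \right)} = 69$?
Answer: $-32035$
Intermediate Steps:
$b{\left(H \right)} = 2 - H^{2} - \frac{H}{2}$ ($b{\left(H \right)} = 2 - \frac{\left(H^{2} + H H\right) + H}{2} = 2 - \frac{\left(H^{2} + H^{2}\right) + H}{2} = 2 - \frac{2 H^{2} + H}{2} = 2 - \frac{H + 2 H^{2}}{2} = 2 - \left(H^{2} + \frac{H}{2}\right) = 2 - H^{2} - \frac{H}{2}$)
$v = 2$ ($v = -3 + 5 = 2$)
$n{\left(V \right)} = -4 - 6 V$
$\left(h{\left(34,-141 \right)} - 32088\right) + n{\left(v \right)} = \left(69 - 32088\right) - 16 = -32019 - 16 = -32035$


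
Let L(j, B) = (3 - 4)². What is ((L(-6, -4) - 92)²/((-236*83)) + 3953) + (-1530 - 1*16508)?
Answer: -275905261/19588 ≈ -14085.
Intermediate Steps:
L(j, B) = 1 (L(j, B) = (-1)² = 1)
((L(-6, -4) - 92)²/((-236*83)) + 3953) + (-1530 - 1*16508) = ((1 - 92)²/((-236*83)) + 3953) + (-1530 - 1*16508) = ((-91)²/(-19588) + 3953) + (-1530 - 16508) = (8281*(-1/19588) + 3953) - 18038 = (-8281/19588 + 3953) - 18038 = 77423083/19588 - 18038 = -275905261/19588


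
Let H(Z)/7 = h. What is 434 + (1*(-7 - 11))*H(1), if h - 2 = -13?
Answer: 1820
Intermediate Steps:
h = -11 (h = 2 - 13 = -11)
H(Z) = -77 (H(Z) = 7*(-11) = -77)
434 + (1*(-7 - 11))*H(1) = 434 + (1*(-7 - 11))*(-77) = 434 + (1*(-18))*(-77) = 434 - 18*(-77) = 434 + 1386 = 1820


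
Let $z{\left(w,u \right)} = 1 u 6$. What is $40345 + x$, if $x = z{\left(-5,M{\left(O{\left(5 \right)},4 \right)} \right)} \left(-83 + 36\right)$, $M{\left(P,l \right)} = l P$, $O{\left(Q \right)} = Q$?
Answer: $34705$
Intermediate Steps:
$M{\left(P,l \right)} = P l$
$z{\left(w,u \right)} = 6 u$ ($z{\left(w,u \right)} = u 6 = 6 u$)
$x = -5640$ ($x = 6 \cdot 5 \cdot 4 \left(-83 + 36\right) = 6 \cdot 20 \left(-47\right) = 120 \left(-47\right) = -5640$)
$40345 + x = 40345 - 5640 = 34705$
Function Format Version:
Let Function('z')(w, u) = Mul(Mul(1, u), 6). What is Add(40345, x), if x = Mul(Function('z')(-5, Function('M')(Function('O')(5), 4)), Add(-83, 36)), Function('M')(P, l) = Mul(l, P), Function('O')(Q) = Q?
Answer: 34705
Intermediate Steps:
Function('M')(P, l) = Mul(P, l)
Function('z')(w, u) = Mul(6, u) (Function('z')(w, u) = Mul(u, 6) = Mul(6, u))
x = -5640 (x = Mul(Mul(6, Mul(5, 4)), Add(-83, 36)) = Mul(Mul(6, 20), -47) = Mul(120, -47) = -5640)
Add(40345, x) = Add(40345, -5640) = 34705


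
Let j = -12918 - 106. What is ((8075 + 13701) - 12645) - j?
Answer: 22155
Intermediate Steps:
j = -13024
((8075 + 13701) - 12645) - j = ((8075 + 13701) - 12645) - 1*(-13024) = (21776 - 12645) + 13024 = 9131 + 13024 = 22155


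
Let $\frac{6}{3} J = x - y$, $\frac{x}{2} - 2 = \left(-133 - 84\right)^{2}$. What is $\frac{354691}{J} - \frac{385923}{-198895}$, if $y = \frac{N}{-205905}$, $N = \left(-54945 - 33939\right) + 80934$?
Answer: $\frac{22978417577827}{2425835596780} \approx 9.4724$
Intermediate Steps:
$x = 94182$ ($x = 4 + 2 \left(-133 - 84\right)^{2} = 4 + 2 \left(-217\right)^{2} = 4 + 2 \cdot 47089 = 4 + 94178 = 94182$)
$N = -7950$ ($N = -88884 + 80934 = -7950$)
$y = \frac{10}{259}$ ($y = - \frac{7950}{-205905} = \left(-7950\right) \left(- \frac{1}{205905}\right) = \frac{10}{259} \approx 0.03861$)
$J = \frac{12196564}{259}$ ($J = \frac{94182 - \frac{10}{259}}{2} = \frac{1}{2} \cdot \frac{24393128}{259} = \frac{12196564}{259} \approx 47091.0$)
$\frac{354691}{J} - \frac{385923}{-198895} = \frac{354691}{\frac{12196564}{259}} - \frac{385923}{-198895} = 354691 \cdot \frac{259}{12196564} - - \frac{385923}{198895} = \frac{91864969}{12196564} + \frac{385923}{198895} = \frac{22978417577827}{2425835596780}$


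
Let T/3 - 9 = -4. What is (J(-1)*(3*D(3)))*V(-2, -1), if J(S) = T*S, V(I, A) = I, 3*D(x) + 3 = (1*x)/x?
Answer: -60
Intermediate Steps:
T = 15 (T = 27 + 3*(-4) = 27 - 12 = 15)
D(x) = -2/3 (D(x) = -1 + ((1*x)/x)/3 = -1 + (x/x)/3 = -1 + (1/3)*1 = -1 + 1/3 = -2/3)
J(S) = 15*S
(J(-1)*(3*D(3)))*V(-2, -1) = ((15*(-1))*(3*(-2/3)))*(-2) = -15*(-2)*(-2) = 30*(-2) = -60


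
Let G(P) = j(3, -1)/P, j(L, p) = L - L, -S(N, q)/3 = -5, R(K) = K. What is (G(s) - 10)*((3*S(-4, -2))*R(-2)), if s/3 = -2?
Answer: 900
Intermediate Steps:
s = -6 (s = 3*(-2) = -6)
S(N, q) = 15 (S(N, q) = -3*(-5) = 15)
j(L, p) = 0
G(P) = 0 (G(P) = 0/P = 0)
(G(s) - 10)*((3*S(-4, -2))*R(-2)) = (0 - 10)*((3*15)*(-2)) = -450*(-2) = -10*(-90) = 900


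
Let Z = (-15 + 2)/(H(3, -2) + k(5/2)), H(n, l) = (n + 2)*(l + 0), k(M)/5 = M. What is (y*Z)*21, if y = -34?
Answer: 18564/5 ≈ 3712.8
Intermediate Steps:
k(M) = 5*M
H(n, l) = l*(2 + n) (H(n, l) = (2 + n)*l = l*(2 + n))
Z = -26/5 (Z = (-15 + 2)/(-2*(2 + 3) + 5*(5/2)) = -13/(-2*5 + 5*(5*(½))) = -13/(-10 + 5*(5/2)) = -13/(-10 + 25/2) = -13/5/2 = -13*⅖ = -26/5 ≈ -5.2000)
(y*Z)*21 = -34*(-26/5)*21 = (884/5)*21 = 18564/5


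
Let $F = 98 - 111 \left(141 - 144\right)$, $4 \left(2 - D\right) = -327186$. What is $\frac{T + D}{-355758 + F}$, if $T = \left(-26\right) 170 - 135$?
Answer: $- \frac{154487}{710654} \approx -0.21739$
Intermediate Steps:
$D = \frac{163597}{2}$ ($D = 2 - - \frac{163593}{2} = 2 + \frac{163593}{2} = \frac{163597}{2} \approx 81799.0$)
$F = 431$ ($F = 98 - 111 \left(141 - 144\right) = 98 - -333 = 98 + 333 = 431$)
$T = -4555$ ($T = -4420 - 135 = -4555$)
$\frac{T + D}{-355758 + F} = \frac{-4555 + \frac{163597}{2}}{-355758 + 431} = \frac{154487}{2 \left(-355327\right)} = \frac{154487}{2} \left(- \frac{1}{355327}\right) = - \frac{154487}{710654}$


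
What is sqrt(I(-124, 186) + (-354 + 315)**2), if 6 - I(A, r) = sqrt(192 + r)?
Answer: sqrt(1527 - 3*sqrt(42)) ≈ 38.827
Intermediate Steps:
I(A, r) = 6 - sqrt(192 + r)
sqrt(I(-124, 186) + (-354 + 315)**2) = sqrt((6 - sqrt(192 + 186)) + (-354 + 315)**2) = sqrt((6 - sqrt(378)) + (-39)**2) = sqrt((6 - 3*sqrt(42)) + 1521) = sqrt(1527 - 3*sqrt(42))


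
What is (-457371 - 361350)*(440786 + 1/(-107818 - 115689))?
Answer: -80659374841255221/223507 ≈ -3.6088e+11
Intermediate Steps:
(-457371 - 361350)*(440786 + 1/(-107818 - 115689)) = -818721*(440786 + 1/(-223507)) = -818721*(440786 - 1/223507) = -818721*98518756501/223507 = -80659374841255221/223507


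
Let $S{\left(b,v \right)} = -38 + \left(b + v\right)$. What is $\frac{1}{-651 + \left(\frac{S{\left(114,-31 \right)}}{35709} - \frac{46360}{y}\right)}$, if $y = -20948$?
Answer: $- \frac{62336011}{40442708836} \approx -0.0015413$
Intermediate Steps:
$S{\left(b,v \right)} = -38 + b + v$
$\frac{1}{-651 + \left(\frac{S{\left(114,-31 \right)}}{35709} - \frac{46360}{y}\right)} = \frac{1}{-651 + \left(\frac{-38 + 114 - 31}{35709} - \frac{46360}{-20948}\right)} = \frac{1}{-651 + \left(45 \cdot \frac{1}{35709} - - \frac{11590}{5237}\right)} = \frac{1}{-651 + \left(\frac{15}{11903} + \frac{11590}{5237}\right)} = \frac{1}{-651 + \frac{138034325}{62336011}} = \frac{1}{- \frac{40442708836}{62336011}} = - \frac{62336011}{40442708836}$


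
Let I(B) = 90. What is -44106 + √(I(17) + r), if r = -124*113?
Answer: -44106 + I*√13922 ≈ -44106.0 + 117.99*I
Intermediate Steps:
r = -14012
-44106 + √(I(17) + r) = -44106 + √(90 - 14012) = -44106 + √(-13922) = -44106 + I*√13922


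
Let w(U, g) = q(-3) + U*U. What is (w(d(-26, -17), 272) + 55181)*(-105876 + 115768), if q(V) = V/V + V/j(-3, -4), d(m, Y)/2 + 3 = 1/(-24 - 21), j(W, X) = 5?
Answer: 1106087027548/2025 ≈ 5.4622e+8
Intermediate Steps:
d(m, Y) = -272/45 (d(m, Y) = -6 + 2/(-24 - 21) = -6 + 2/(-45) = -6 + 2*(-1/45) = -6 - 2/45 = -272/45)
q(V) = 1 + V/5 (q(V) = V/V + V/5 = 1 + V*(⅕) = 1 + V/5)
w(U, g) = ⅖ + U² (w(U, g) = (1 + (⅕)*(-3)) + U*U = (1 - ⅗) + U² = ⅖ + U²)
(w(d(-26, -17), 272) + 55181)*(-105876 + 115768) = ((⅖ + (-272/45)²) + 55181)*(-105876 + 115768) = ((⅖ + 73984/2025) + 55181)*9892 = (74794/2025 + 55181)*9892 = (111816319/2025)*9892 = 1106087027548/2025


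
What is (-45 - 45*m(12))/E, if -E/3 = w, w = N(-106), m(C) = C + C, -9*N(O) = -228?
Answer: 1125/76 ≈ 14.803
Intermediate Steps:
N(O) = 76/3 (N(O) = -1/9*(-228) = 76/3)
m(C) = 2*C
w = 76/3 ≈ 25.333
E = -76 (E = -3*76/3 = -76)
(-45 - 45*m(12))/E = (-45 - 90*12)/(-76) = (-45 - 45*24)*(-1/76) = (-45 - 1080)*(-1/76) = -1125*(-1/76) = 1125/76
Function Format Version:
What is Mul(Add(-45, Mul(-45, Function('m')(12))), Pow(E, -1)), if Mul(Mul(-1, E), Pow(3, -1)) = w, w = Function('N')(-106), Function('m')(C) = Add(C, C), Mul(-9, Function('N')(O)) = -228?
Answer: Rational(1125, 76) ≈ 14.803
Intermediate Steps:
Function('N')(O) = Rational(76, 3) (Function('N')(O) = Mul(Rational(-1, 9), -228) = Rational(76, 3))
Function('m')(C) = Mul(2, C)
w = Rational(76, 3) ≈ 25.333
E = -76 (E = Mul(-3, Rational(76, 3)) = -76)
Mul(Add(-45, Mul(-45, Function('m')(12))), Pow(E, -1)) = Mul(Add(-45, Mul(-45, Mul(2, 12))), Pow(-76, -1)) = Mul(Add(-45, Mul(-45, 24)), Rational(-1, 76)) = Mul(Add(-45, -1080), Rational(-1, 76)) = Mul(-1125, Rational(-1, 76)) = Rational(1125, 76)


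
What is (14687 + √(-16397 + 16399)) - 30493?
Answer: -15806 + √2 ≈ -15805.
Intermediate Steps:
(14687 + √(-16397 + 16399)) - 30493 = (14687 + √2) - 30493 = -15806 + √2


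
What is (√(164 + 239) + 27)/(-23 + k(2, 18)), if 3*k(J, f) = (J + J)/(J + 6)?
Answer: -162/137 - 6*√403/137 ≈ -2.0617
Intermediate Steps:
k(J, f) = 2*J/(3*(6 + J)) (k(J, f) = ((J + J)/(J + 6))/3 = ((2*J)/(6 + J))/3 = (2*J/(6 + J))/3 = 2*J/(3*(6 + J)))
(√(164 + 239) + 27)/(-23 + k(2, 18)) = (√(164 + 239) + 27)/(-23 + (⅔)*2/(6 + 2)) = (√403 + 27)/(-23 + (⅔)*2/8) = (27 + √403)/(-23 + (⅔)*2*(⅛)) = (27 + √403)/(-23 + ⅙) = (27 + √403)/(-137/6) = (27 + √403)*(-6/137) = -162/137 - 6*√403/137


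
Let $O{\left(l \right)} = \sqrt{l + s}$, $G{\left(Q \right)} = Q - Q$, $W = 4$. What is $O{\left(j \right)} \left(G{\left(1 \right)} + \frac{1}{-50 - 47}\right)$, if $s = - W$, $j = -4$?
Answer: $- \frac{2 i \sqrt{2}}{97} \approx - 0.029159 i$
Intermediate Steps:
$s = -4$ ($s = \left(-1\right) 4 = -4$)
$G{\left(Q \right)} = 0$
$O{\left(l \right)} = \sqrt{-4 + l}$ ($O{\left(l \right)} = \sqrt{l - 4} = \sqrt{-4 + l}$)
$O{\left(j \right)} \left(G{\left(1 \right)} + \frac{1}{-50 - 47}\right) = \sqrt{-4 - 4} \left(0 + \frac{1}{-50 - 47}\right) = \sqrt{-8} \left(0 + \frac{1}{-97}\right) = 2 i \sqrt{2} \left(0 - \frac{1}{97}\right) = 2 i \sqrt{2} \left(- \frac{1}{97}\right) = - \frac{2 i \sqrt{2}}{97}$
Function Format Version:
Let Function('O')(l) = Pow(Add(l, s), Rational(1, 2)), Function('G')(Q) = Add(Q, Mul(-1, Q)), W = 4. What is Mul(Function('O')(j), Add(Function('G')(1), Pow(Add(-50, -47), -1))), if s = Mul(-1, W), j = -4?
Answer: Mul(Rational(-2, 97), I, Pow(2, Rational(1, 2))) ≈ Mul(-0.029159, I)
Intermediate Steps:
s = -4 (s = Mul(-1, 4) = -4)
Function('G')(Q) = 0
Function('O')(l) = Pow(Add(-4, l), Rational(1, 2)) (Function('O')(l) = Pow(Add(l, -4), Rational(1, 2)) = Pow(Add(-4, l), Rational(1, 2)))
Mul(Function('O')(j), Add(Function('G')(1), Pow(Add(-50, -47), -1))) = Mul(Pow(Add(-4, -4), Rational(1, 2)), Add(0, Pow(Add(-50, -47), -1))) = Mul(Pow(-8, Rational(1, 2)), Add(0, Pow(-97, -1))) = Mul(Mul(2, I, Pow(2, Rational(1, 2))), Add(0, Rational(-1, 97))) = Mul(Mul(2, I, Pow(2, Rational(1, 2))), Rational(-1, 97)) = Mul(Rational(-2, 97), I, Pow(2, Rational(1, 2)))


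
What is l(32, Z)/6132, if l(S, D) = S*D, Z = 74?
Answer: 592/1533 ≈ 0.38617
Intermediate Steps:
l(S, D) = D*S
l(32, Z)/6132 = (74*32)/6132 = 2368*(1/6132) = 592/1533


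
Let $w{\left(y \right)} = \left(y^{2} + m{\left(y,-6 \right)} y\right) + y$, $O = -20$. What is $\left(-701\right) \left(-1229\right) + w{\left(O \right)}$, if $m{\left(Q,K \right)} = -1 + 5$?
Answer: $861829$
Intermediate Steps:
$m{\left(Q,K \right)} = 4$
$w{\left(y \right)} = y^{2} + 5 y$ ($w{\left(y \right)} = \left(y^{2} + 4 y\right) + y = y^{2} + 5 y$)
$\left(-701\right) \left(-1229\right) + w{\left(O \right)} = \left(-701\right) \left(-1229\right) - 20 \left(5 - 20\right) = 861529 - -300 = 861529 + 300 = 861829$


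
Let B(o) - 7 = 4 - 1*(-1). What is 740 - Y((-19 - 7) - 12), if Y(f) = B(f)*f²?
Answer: -16588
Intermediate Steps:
B(o) = 12 (B(o) = 7 + (4 - 1*(-1)) = 7 + (4 + 1) = 7 + 5 = 12)
Y(f) = 12*f²
740 - Y((-19 - 7) - 12) = 740 - 12*((-19 - 7) - 12)² = 740 - 12*(-26 - 12)² = 740 - 12*(-38)² = 740 - 12*1444 = 740 - 1*17328 = 740 - 17328 = -16588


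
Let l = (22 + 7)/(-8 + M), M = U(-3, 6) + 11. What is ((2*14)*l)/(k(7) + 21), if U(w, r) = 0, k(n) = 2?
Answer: 812/69 ≈ 11.768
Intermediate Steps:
M = 11 (M = 0 + 11 = 11)
l = 29/3 (l = (22 + 7)/(-8 + 11) = 29/3 ≈ 9.6667)
((2*14)*l)/(k(7) + 21) = ((2*14)*(29/3))/(2 + 21) = (28*(29/3))/23 = (812/3)*(1/23) = 812/69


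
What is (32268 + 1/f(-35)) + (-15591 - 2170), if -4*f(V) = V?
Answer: 507749/35 ≈ 14507.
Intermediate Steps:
f(V) = -V/4
(32268 + 1/f(-35)) + (-15591 - 2170) = (32268 + 1/(-¼*(-35))) + (-15591 - 2170) = (32268 + 1/(35/4)) - 17761 = (32268 + 4/35) - 17761 = 1129384/35 - 17761 = 507749/35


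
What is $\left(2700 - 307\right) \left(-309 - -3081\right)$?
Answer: $6633396$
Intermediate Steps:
$\left(2700 - 307\right) \left(-309 - -3081\right) = 2393 \left(-309 + 3081\right) = 2393 \cdot 2772 = 6633396$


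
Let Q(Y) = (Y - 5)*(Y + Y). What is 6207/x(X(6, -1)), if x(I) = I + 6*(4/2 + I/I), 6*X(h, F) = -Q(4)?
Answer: 18621/58 ≈ 321.05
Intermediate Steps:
Q(Y) = 2*Y*(-5 + Y) (Q(Y) = (-5 + Y)*(2*Y) = 2*Y*(-5 + Y))
X(h, F) = 4/3 (X(h, F) = (-2*4*(-5 + 4))/6 = (-2*4*(-1))/6 = (-1*(-8))/6 = (⅙)*8 = 4/3)
x(I) = 18 + I (x(I) = I + 6*(4*(½) + 1) = I + 6*(2 + 1) = I + 6*3 = I + 18 = 18 + I)
6207/x(X(6, -1)) = 6207/(18 + 4/3) = 6207/(58/3) = 6207*(3/58) = 18621/58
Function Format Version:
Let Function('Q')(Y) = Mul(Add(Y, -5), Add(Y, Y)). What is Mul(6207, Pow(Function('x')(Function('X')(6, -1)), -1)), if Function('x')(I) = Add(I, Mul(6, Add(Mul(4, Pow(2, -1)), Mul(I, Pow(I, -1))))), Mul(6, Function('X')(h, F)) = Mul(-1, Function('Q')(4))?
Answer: Rational(18621, 58) ≈ 321.05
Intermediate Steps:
Function('Q')(Y) = Mul(2, Y, Add(-5, Y)) (Function('Q')(Y) = Mul(Add(-5, Y), Mul(2, Y)) = Mul(2, Y, Add(-5, Y)))
Function('X')(h, F) = Rational(4, 3) (Function('X')(h, F) = Mul(Rational(1, 6), Mul(-1, Mul(2, 4, Add(-5, 4)))) = Mul(Rational(1, 6), Mul(-1, Mul(2, 4, -1))) = Mul(Rational(1, 6), Mul(-1, -8)) = Mul(Rational(1, 6), 8) = Rational(4, 3))
Function('x')(I) = Add(18, I) (Function('x')(I) = Add(I, Mul(6, Add(Mul(4, Rational(1, 2)), 1))) = Add(I, Mul(6, Add(2, 1))) = Add(I, Mul(6, 3)) = Add(I, 18) = Add(18, I))
Mul(6207, Pow(Function('x')(Function('X')(6, -1)), -1)) = Mul(6207, Pow(Add(18, Rational(4, 3)), -1)) = Mul(6207, Pow(Rational(58, 3), -1)) = Mul(6207, Rational(3, 58)) = Rational(18621, 58)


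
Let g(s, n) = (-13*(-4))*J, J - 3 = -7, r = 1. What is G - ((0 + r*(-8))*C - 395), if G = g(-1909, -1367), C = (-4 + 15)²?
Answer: 1155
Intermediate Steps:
J = -4 (J = 3 - 7 = -4)
g(s, n) = -208 (g(s, n) = -13*(-4)*(-4) = 52*(-4) = -208)
C = 121 (C = 11² = 121)
G = -208
G - ((0 + r*(-8))*C - 395) = -208 - ((0 + 1*(-8))*121 - 395) = -208 - ((0 - 8)*121 - 395) = -208 - (-8*121 - 395) = -208 - (-968 - 395) = -208 - 1*(-1363) = -208 + 1363 = 1155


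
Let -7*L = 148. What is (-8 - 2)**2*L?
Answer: -14800/7 ≈ -2114.3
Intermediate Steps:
L = -148/7 (L = -1/7*148 = -148/7 ≈ -21.143)
(-8 - 2)**2*L = (-8 - 2)**2*(-148/7) = (-10)**2*(-148/7) = 100*(-148/7) = -14800/7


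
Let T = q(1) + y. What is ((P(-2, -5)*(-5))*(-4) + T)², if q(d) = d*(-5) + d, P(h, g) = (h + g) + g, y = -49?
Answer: 85849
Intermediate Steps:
P(h, g) = h + 2*g (P(h, g) = (g + h) + g = h + 2*g)
q(d) = -4*d (q(d) = -5*d + d = -4*d)
T = -53 (T = -4*1 - 49 = -4 - 49 = -53)
((P(-2, -5)*(-5))*(-4) + T)² = (((-2 + 2*(-5))*(-5))*(-4) - 53)² = (((-2 - 10)*(-5))*(-4) - 53)² = (-12*(-5)*(-4) - 53)² = (60*(-4) - 53)² = (-240 - 53)² = (-293)² = 85849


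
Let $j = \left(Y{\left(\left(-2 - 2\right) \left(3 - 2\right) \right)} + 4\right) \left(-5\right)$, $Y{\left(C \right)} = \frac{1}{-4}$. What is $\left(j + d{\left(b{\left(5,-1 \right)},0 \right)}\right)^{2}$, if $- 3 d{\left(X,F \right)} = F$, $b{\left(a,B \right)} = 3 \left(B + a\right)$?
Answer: $\frac{5625}{16} \approx 351.56$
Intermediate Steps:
$b{\left(a,B \right)} = 3 B + 3 a$
$d{\left(X,F \right)} = - \frac{F}{3}$
$Y{\left(C \right)} = - \frac{1}{4}$
$j = - \frac{75}{4}$ ($j = \left(- \frac{1}{4} + 4\right) \left(-5\right) = \frac{15}{4} \left(-5\right) = - \frac{75}{4} \approx -18.75$)
$\left(j + d{\left(b{\left(5,-1 \right)},0 \right)}\right)^{2} = \left(- \frac{75}{4} - 0\right)^{2} = \left(- \frac{75}{4} + 0\right)^{2} = \left(- \frac{75}{4}\right)^{2} = \frac{5625}{16}$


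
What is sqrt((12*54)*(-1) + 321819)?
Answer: sqrt(321171) ≈ 566.72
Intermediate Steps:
sqrt((12*54)*(-1) + 321819) = sqrt(648*(-1) + 321819) = sqrt(-648 + 321819) = sqrt(321171)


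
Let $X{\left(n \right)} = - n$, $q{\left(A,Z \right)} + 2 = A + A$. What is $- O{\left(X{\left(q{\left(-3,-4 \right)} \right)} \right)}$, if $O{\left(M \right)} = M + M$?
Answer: $-16$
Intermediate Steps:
$q{\left(A,Z \right)} = -2 + 2 A$ ($q{\left(A,Z \right)} = -2 + \left(A + A\right) = -2 + 2 A$)
$O{\left(M \right)} = 2 M$
$- O{\left(X{\left(q{\left(-3,-4 \right)} \right)} \right)} = - 2 \left(- (-2 + 2 \left(-3\right))\right) = - 2 \left(- (-2 - 6)\right) = - 2 \left(\left(-1\right) \left(-8\right)\right) = - 2 \cdot 8 = \left(-1\right) 16 = -16$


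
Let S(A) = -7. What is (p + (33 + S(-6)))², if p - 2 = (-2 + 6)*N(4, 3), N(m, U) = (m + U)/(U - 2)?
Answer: 3136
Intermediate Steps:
N(m, U) = (U + m)/(-2 + U)
p = 30 (p = 2 + (-2 + 6)*((3 + 4)/(-2 + 3)) = 2 + 4*(7/1) = 2 + 4*(1*7) = 2 + 4*7 = 2 + 28 = 30)
(p + (33 + S(-6)))² = (30 + (33 - 7))² = (30 + 26)² = 56² = 3136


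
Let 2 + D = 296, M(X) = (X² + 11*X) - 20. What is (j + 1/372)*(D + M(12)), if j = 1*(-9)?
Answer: -920425/186 ≈ -4948.5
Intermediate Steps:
M(X) = -20 + X² + 11*X
D = 294 (D = -2 + 296 = 294)
j = -9
(j + 1/372)*(D + M(12)) = (-9 + 1/372)*(294 + (-20 + 12² + 11*12)) = (-9 + 1/372)*(294 + (-20 + 144 + 132)) = -3347*(294 + 256)/372 = -3347/372*550 = -920425/186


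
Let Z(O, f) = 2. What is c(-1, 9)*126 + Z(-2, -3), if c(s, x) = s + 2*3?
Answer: 632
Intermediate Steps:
c(s, x) = 6 + s (c(s, x) = s + 6 = 6 + s)
c(-1, 9)*126 + Z(-2, -3) = (6 - 1)*126 + 2 = 5*126 + 2 = 630 + 2 = 632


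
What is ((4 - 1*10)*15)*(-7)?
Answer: 630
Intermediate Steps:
((4 - 1*10)*15)*(-7) = ((4 - 10)*15)*(-7) = -6*15*(-7) = -90*(-7) = 630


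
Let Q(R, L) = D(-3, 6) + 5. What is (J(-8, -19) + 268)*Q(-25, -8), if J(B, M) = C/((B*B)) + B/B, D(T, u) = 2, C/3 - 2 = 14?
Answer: 7553/4 ≈ 1888.3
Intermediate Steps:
C = 48 (C = 6 + 3*14 = 6 + 42 = 48)
J(B, M) = 1 + 48/B² (J(B, M) = 48/((B*B)) + B/B = 48/(B²) + 1 = 48/B² + 1 = 1 + 48/B²)
Q(R, L) = 7 (Q(R, L) = 2 + 5 = 7)
(J(-8, -19) + 268)*Q(-25, -8) = ((1 + 48/(-8)²) + 268)*7 = ((1 + 48*(1/64)) + 268)*7 = ((1 + ¾) + 268)*7 = (7/4 + 268)*7 = (1079/4)*7 = 7553/4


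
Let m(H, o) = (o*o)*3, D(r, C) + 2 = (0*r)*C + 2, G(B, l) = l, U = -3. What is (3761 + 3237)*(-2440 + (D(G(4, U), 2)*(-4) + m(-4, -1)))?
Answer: -17054126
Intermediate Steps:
D(r, C) = 0 (D(r, C) = -2 + ((0*r)*C + 2) = -2 + (0*C + 2) = -2 + (0 + 2) = -2 + 2 = 0)
m(H, o) = 3*o**2 (m(H, o) = o**2*3 = 3*o**2)
(3761 + 3237)*(-2440 + (D(G(4, U), 2)*(-4) + m(-4, -1))) = (3761 + 3237)*(-2440 + (0*(-4) + 3*(-1)**2)) = 6998*(-2440 + (0 + 3*1)) = 6998*(-2440 + (0 + 3)) = 6998*(-2440 + 3) = 6998*(-2437) = -17054126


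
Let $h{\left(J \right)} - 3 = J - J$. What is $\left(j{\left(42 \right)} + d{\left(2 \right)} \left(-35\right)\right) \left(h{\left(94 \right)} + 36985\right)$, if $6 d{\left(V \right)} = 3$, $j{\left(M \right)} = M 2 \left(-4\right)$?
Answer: $-13075258$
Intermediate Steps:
$j{\left(M \right)} = - 8 M$ ($j{\left(M \right)} = 2 M \left(-4\right) = - 8 M$)
$h{\left(J \right)} = 3$ ($h{\left(J \right)} = 3 + \left(J - J\right) = 3 + 0 = 3$)
$d{\left(V \right)} = \frac{1}{2}$ ($d{\left(V \right)} = \frac{1}{6} \cdot 3 = \frac{1}{2}$)
$\left(j{\left(42 \right)} + d{\left(2 \right)} \left(-35\right)\right) \left(h{\left(94 \right)} + 36985\right) = \left(\left(-8\right) 42 + \frac{1}{2} \left(-35\right)\right) \left(3 + 36985\right) = \left(-336 - \frac{35}{2}\right) 36988 = \left(- \frac{707}{2}\right) 36988 = -13075258$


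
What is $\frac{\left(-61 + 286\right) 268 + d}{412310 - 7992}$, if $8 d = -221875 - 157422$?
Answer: $\frac{103103}{3234544} \approx 0.031876$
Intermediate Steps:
$d = - \frac{379297}{8}$ ($d = \frac{-221875 - 157422}{8} = \frac{1}{8} \left(-379297\right) = - \frac{379297}{8} \approx -47412.0$)
$\frac{\left(-61 + 286\right) 268 + d}{412310 - 7992} = \frac{\left(-61 + 286\right) 268 - \frac{379297}{8}}{412310 - 7992} = \frac{225 \cdot 268 - \frac{379297}{8}}{404318} = \left(60300 - \frac{379297}{8}\right) \frac{1}{404318} = \frac{103103}{8} \cdot \frac{1}{404318} = \frac{103103}{3234544}$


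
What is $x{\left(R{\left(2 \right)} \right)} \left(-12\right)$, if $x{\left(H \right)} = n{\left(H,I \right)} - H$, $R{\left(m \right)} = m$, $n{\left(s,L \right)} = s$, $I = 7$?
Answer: $0$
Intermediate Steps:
$x{\left(H \right)} = 0$ ($x{\left(H \right)} = H - H = 0$)
$x{\left(R{\left(2 \right)} \right)} \left(-12\right) = 0 \left(-12\right) = 0$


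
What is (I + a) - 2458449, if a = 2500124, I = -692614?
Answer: -650939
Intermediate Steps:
(I + a) - 2458449 = (-692614 + 2500124) - 2458449 = 1807510 - 2458449 = -650939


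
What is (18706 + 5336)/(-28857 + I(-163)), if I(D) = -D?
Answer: -12021/14347 ≈ -0.83788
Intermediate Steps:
(18706 + 5336)/(-28857 + I(-163)) = (18706 + 5336)/(-28857 - 1*(-163)) = 24042/(-28857 + 163) = 24042/(-28694) = 24042*(-1/28694) = -12021/14347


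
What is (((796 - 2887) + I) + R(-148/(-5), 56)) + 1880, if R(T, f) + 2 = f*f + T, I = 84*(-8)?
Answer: 11403/5 ≈ 2280.6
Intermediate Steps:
I = -672
R(T, f) = -2 + T + f² (R(T, f) = -2 + (f*f + T) = -2 + (f² + T) = -2 + (T + f²) = -2 + T + f²)
(((796 - 2887) + I) + R(-148/(-5), 56)) + 1880 = (((796 - 2887) - 672) + (-2 - 148/(-5) + 56²)) + 1880 = ((-2091 - 672) + (-2 - 148*(-⅕) + 3136)) + 1880 = (-2763 + (-2 + 148/5 + 3136)) + 1880 = (-2763 + 15818/5) + 1880 = 2003/5 + 1880 = 11403/5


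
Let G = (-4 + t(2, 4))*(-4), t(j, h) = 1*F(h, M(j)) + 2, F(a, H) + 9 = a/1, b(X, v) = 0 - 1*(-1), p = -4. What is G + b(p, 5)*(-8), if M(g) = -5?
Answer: 20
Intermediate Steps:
b(X, v) = 1 (b(X, v) = 0 + 1 = 1)
F(a, H) = -9 + a (F(a, H) = -9 + a/1 = -9 + a*1 = -9 + a)
t(j, h) = -7 + h (t(j, h) = 1*(-9 + h) + 2 = (-9 + h) + 2 = -7 + h)
G = 28 (G = (-4 + (-7 + 4))*(-4) = (-4 - 3)*(-4) = -7*(-4) = 28)
G + b(p, 5)*(-8) = 28 + 1*(-8) = 28 - 8 = 20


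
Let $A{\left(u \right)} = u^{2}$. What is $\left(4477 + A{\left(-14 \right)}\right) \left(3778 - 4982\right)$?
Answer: $-5626292$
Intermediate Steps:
$\left(4477 + A{\left(-14 \right)}\right) \left(3778 - 4982\right) = \left(4477 + \left(-14\right)^{2}\right) \left(3778 - 4982\right) = \left(4477 + 196\right) \left(-1204\right) = 4673 \left(-1204\right) = -5626292$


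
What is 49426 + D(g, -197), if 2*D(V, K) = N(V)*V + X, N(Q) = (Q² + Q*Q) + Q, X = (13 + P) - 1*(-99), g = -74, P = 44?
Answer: -352982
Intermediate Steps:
X = 156 (X = (13 + 44) - 1*(-99) = 57 + 99 = 156)
N(Q) = Q + 2*Q² (N(Q) = (Q² + Q²) + Q = 2*Q² + Q = Q + 2*Q²)
D(V, K) = 78 + V²*(1 + 2*V)/2 (D(V, K) = ((V*(1 + 2*V))*V + 156)/2 = (V²*(1 + 2*V) + 156)/2 = (156 + V²*(1 + 2*V))/2 = 78 + V²*(1 + 2*V)/2)
49426 + D(g, -197) = 49426 + (78 + (-74)³ + (½)*(-74)²) = 49426 + (78 - 405224 + (½)*5476) = 49426 + (78 - 405224 + 2738) = 49426 - 402408 = -352982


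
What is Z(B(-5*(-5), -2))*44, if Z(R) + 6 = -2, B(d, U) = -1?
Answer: -352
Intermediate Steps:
Z(R) = -8 (Z(R) = -6 - 2 = -8)
Z(B(-5*(-5), -2))*44 = -8*44 = -352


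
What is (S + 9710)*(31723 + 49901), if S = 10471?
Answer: 1647253944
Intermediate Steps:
(S + 9710)*(31723 + 49901) = (10471 + 9710)*(31723 + 49901) = 20181*81624 = 1647253944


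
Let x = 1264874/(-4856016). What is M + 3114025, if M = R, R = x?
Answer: 7560876979763/2428008 ≈ 3.1140e+6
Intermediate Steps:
x = -632437/2428008 (x = 1264874*(-1/4856016) = -632437/2428008 ≈ -0.26048)
R = -632437/2428008 ≈ -0.26048
M = -632437/2428008 ≈ -0.26048
M + 3114025 = -632437/2428008 + 3114025 = 7560876979763/2428008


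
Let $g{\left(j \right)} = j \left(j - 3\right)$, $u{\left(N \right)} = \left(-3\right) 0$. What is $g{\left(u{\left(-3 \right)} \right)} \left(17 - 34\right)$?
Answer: $0$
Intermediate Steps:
$u{\left(N \right)} = 0$
$g{\left(j \right)} = j \left(-3 + j\right)$
$g{\left(u{\left(-3 \right)} \right)} \left(17 - 34\right) = 0 \left(-3 + 0\right) \left(17 - 34\right) = 0 \left(-3\right) \left(-17\right) = 0 \left(-17\right) = 0$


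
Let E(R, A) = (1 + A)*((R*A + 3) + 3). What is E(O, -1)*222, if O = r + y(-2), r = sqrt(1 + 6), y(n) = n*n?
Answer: 0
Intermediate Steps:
y(n) = n**2
r = sqrt(7) ≈ 2.6458
O = 4 + sqrt(7) (O = sqrt(7) + (-2)**2 = sqrt(7) + 4 = 4 + sqrt(7) ≈ 6.6458)
E(R, A) = (1 + A)*(6 + A*R) (E(R, A) = (1 + A)*((A*R + 3) + 3) = (1 + A)*((3 + A*R) + 3) = (1 + A)*(6 + A*R))
E(O, -1)*222 = (6 + 6*(-1) - (4 + sqrt(7)) + (4 + sqrt(7))*(-1)**2)*222 = (6 - 6 + (-4 - sqrt(7)) + (4 + sqrt(7))*1)*222 = (6 - 6 + (-4 - sqrt(7)) + (4 + sqrt(7)))*222 = 0*222 = 0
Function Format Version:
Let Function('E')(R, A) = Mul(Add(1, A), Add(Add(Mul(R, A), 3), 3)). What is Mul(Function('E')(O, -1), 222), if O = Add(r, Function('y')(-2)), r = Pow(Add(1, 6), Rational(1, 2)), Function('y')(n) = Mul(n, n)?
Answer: 0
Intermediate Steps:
Function('y')(n) = Pow(n, 2)
r = Pow(7, Rational(1, 2)) ≈ 2.6458
O = Add(4, Pow(7, Rational(1, 2))) (O = Add(Pow(7, Rational(1, 2)), Pow(-2, 2)) = Add(Pow(7, Rational(1, 2)), 4) = Add(4, Pow(7, Rational(1, 2))) ≈ 6.6458)
Function('E')(R, A) = Mul(Add(1, A), Add(6, Mul(A, R))) (Function('E')(R, A) = Mul(Add(1, A), Add(Add(Mul(A, R), 3), 3)) = Mul(Add(1, A), Add(Add(3, Mul(A, R)), 3)) = Mul(Add(1, A), Add(6, Mul(A, R))))
Mul(Function('E')(O, -1), 222) = Mul(Add(6, Mul(6, -1), Mul(-1, Add(4, Pow(7, Rational(1, 2)))), Mul(Add(4, Pow(7, Rational(1, 2))), Pow(-1, 2))), 222) = Mul(Add(6, -6, Add(-4, Mul(-1, Pow(7, Rational(1, 2)))), Mul(Add(4, Pow(7, Rational(1, 2))), 1)), 222) = Mul(Add(6, -6, Add(-4, Mul(-1, Pow(7, Rational(1, 2)))), Add(4, Pow(7, Rational(1, 2)))), 222) = Mul(0, 222) = 0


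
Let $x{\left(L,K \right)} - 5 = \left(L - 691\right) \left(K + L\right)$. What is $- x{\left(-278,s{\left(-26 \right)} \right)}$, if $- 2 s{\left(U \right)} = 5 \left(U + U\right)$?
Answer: $-143417$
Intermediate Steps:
$s{\left(U \right)} = - 5 U$ ($s{\left(U \right)} = - \frac{5 \left(U + U\right)}{2} = - \frac{5 \cdot 2 U}{2} = - \frac{10 U}{2} = - 5 U$)
$x{\left(L,K \right)} = 5 + \left(-691 + L\right) \left(K + L\right)$ ($x{\left(L,K \right)} = 5 + \left(L - 691\right) \left(K + L\right) = 5 + \left(-691 + L\right) \left(K + L\right)$)
$- x{\left(-278,s{\left(-26 \right)} \right)} = - (5 + \left(-278\right)^{2} - 691 \left(\left(-5\right) \left(-26\right)\right) - -192098 + \left(-5\right) \left(-26\right) \left(-278\right)) = - (5 + 77284 - 89830 + 192098 + 130 \left(-278\right)) = - (5 + 77284 - 89830 + 192098 - 36140) = \left(-1\right) 143417 = -143417$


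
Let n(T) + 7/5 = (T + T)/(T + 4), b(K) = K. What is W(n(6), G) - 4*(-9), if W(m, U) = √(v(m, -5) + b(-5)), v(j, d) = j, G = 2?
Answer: 36 + I*√130/5 ≈ 36.0 + 2.2803*I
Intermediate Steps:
n(T) = -7/5 + 2*T/(4 + T) (n(T) = -7/5 + (T + T)/(T + 4) = -7/5 + (2*T)/(4 + T) = -7/5 + 2*T/(4 + T))
W(m, U) = √(-5 + m) (W(m, U) = √(m - 5) = √(-5 + m))
W(n(6), G) - 4*(-9) = √(-5 + (-28 + 3*6)/(5*(4 + 6))) - 4*(-9) = √(-5 + (⅕)*(-28 + 18)/10) + 36 = √(-5 + (⅕)*(⅒)*(-10)) + 36 = √(-5 - ⅕) + 36 = √(-26/5) + 36 = I*√130/5 + 36 = 36 + I*√130/5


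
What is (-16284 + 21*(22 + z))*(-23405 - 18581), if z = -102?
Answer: 754236504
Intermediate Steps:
(-16284 + 21*(22 + z))*(-23405 - 18581) = (-16284 + 21*(22 - 102))*(-23405 - 18581) = (-16284 + 21*(-80))*(-41986) = (-16284 - 1680)*(-41986) = -17964*(-41986) = 754236504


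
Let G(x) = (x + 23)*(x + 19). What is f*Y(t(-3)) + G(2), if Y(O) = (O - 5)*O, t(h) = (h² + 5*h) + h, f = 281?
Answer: 35931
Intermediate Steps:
t(h) = h² + 6*h
Y(O) = O*(-5 + O) (Y(O) = (-5 + O)*O = O*(-5 + O))
G(x) = (19 + x)*(23 + x) (G(x) = (23 + x)*(19 + x) = (19 + x)*(23 + x))
f*Y(t(-3)) + G(2) = 281*((-3*(6 - 3))*(-5 - 3*(6 - 3))) + (437 + 2² + 42*2) = 281*((-3*3)*(-5 - 3*3)) + (437 + 4 + 84) = 281*(-9*(-5 - 9)) + 525 = 281*(-9*(-14)) + 525 = 281*126 + 525 = 35406 + 525 = 35931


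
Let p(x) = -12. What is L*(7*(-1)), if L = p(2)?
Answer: 84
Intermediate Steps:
L = -12
L*(7*(-1)) = -84*(-1) = -12*(-7) = 84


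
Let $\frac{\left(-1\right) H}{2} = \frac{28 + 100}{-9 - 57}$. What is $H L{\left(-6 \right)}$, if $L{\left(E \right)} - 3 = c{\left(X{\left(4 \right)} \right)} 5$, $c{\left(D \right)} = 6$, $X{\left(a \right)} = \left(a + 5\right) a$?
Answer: $128$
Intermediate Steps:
$X{\left(a \right)} = a \left(5 + a\right)$ ($X{\left(a \right)} = \left(5 + a\right) a = a \left(5 + a\right)$)
$H = \frac{128}{33}$ ($H = - 2 \frac{28 + 100}{-9 - 57} = - 2 \frac{128}{-66} = - 2 \cdot 128 \left(- \frac{1}{66}\right) = \left(-2\right) \left(- \frac{64}{33}\right) = \frac{128}{33} \approx 3.8788$)
$L{\left(E \right)} = 33$ ($L{\left(E \right)} = 3 + 6 \cdot 5 = 3 + 30 = 33$)
$H L{\left(-6 \right)} = \frac{128}{33} \cdot 33 = 128$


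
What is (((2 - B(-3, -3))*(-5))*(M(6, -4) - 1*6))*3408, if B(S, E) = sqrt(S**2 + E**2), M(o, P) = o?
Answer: 0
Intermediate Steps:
B(S, E) = sqrt(E**2 + S**2)
(((2 - B(-3, -3))*(-5))*(M(6, -4) - 1*6))*3408 = (((2 - sqrt((-3)**2 + (-3)**2))*(-5))*(6 - 1*6))*3408 = (((2 - sqrt(9 + 9))*(-5))*(6 - 6))*3408 = (((2 - sqrt(18))*(-5))*0)*3408 = (((2 - 3*sqrt(2))*(-5))*0)*3408 = ((-10 + 15*sqrt(2))*0)*3408 = 0*3408 = 0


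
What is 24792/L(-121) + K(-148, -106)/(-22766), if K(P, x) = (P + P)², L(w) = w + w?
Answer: -146404436/1377343 ≈ -106.29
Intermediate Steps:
L(w) = 2*w
K(P, x) = 4*P² (K(P, x) = (2*P)² = 4*P²)
24792/L(-121) + K(-148, -106)/(-22766) = 24792/((2*(-121))) + (4*(-148)²)/(-22766) = 24792/(-242) + (4*21904)*(-1/22766) = 24792*(-1/242) + 87616*(-1/22766) = -12396/121 - 43808/11383 = -146404436/1377343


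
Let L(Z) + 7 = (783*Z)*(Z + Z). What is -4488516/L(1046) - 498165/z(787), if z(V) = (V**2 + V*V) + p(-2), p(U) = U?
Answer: -286369616063287/707477495099888 ≈ -0.40478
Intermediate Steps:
L(Z) = -7 + 1566*Z**2 (L(Z) = -7 + (783*Z)*(Z + Z) = -7 + (783*Z)*(2*Z) = -7 + 1566*Z**2)
z(V) = -2 + 2*V**2 (z(V) = (V**2 + V*V) - 2 = (V**2 + V**2) - 2 = 2*V**2 - 2 = -2 + 2*V**2)
-4488516/L(1046) - 498165/z(787) = -4488516/(-7 + 1566*1046**2) - 498165/(-2 + 2*787**2) = -4488516/(-7 + 1566*1094116) - 498165/(-2 + 2*619369) = -4488516/(-7 + 1713385656) - 498165/(-2 + 1238738) = -4488516/1713385649 - 498165/1238736 = -4488516*1/1713385649 - 498165*1/1238736 = -4488516/1713385649 - 166055/412912 = -286369616063287/707477495099888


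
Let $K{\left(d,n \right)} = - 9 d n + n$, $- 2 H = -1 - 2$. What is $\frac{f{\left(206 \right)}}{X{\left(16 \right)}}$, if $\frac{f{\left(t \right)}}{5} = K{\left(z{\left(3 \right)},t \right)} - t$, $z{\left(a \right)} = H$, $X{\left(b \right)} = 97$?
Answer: $- \frac{13905}{97} \approx -143.35$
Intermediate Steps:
$H = \frac{3}{2}$ ($H = - \frac{-1 - 2}{2} = \left(- \frac{1}{2}\right) \left(-3\right) = \frac{3}{2} \approx 1.5$)
$z{\left(a \right)} = \frac{3}{2}$
$K{\left(d,n \right)} = n - 9 d n$ ($K{\left(d,n \right)} = - 9 d n + n = n - 9 d n$)
$f{\left(t \right)} = - \frac{135 t}{2}$ ($f{\left(t \right)} = 5 \left(t \left(1 - \frac{27}{2}\right) - t\right) = 5 \left(t \left(- \frac{25}{2}\right) - t\right) = 5 \left(- \frac{25 t}{2} - t\right) = 5 \left(- \frac{27 t}{2}\right) = - \frac{135 t}{2}$)
$\frac{f{\left(206 \right)}}{X{\left(16 \right)}} = \frac{\left(- \frac{135}{2}\right) 206}{97} = \left(-13905\right) \frac{1}{97} = - \frac{13905}{97}$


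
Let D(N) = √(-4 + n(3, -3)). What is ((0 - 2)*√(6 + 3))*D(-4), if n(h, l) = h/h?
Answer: -6*I*√3 ≈ -10.392*I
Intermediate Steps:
n(h, l) = 1
D(N) = I*√3 (D(N) = √(-4 + 1) = √(-3) = I*√3)
((0 - 2)*√(6 + 3))*D(-4) = ((0 - 2)*√(6 + 3))*(I*√3) = (-2*√9)*(I*√3) = (-2*3)*(I*√3) = -6*I*√3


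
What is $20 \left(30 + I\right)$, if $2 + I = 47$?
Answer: $1500$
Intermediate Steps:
$I = 45$ ($I = -2 + 47 = 45$)
$20 \left(30 + I\right) = 20 \left(30 + 45\right) = 20 \cdot 75 = 1500$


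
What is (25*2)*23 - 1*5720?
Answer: -4570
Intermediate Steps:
(25*2)*23 - 1*5720 = 50*23 - 5720 = 1150 - 5720 = -4570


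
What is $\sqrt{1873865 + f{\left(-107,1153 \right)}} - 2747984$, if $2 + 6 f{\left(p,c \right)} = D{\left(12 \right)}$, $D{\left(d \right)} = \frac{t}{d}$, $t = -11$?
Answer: $-2747984 + \frac{\sqrt{269836490}}{12} \approx -2.7466 \cdot 10^{6}$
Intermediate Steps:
$D{\left(d \right)} = - \frac{11}{d}$
$f{\left(p,c \right)} = - \frac{35}{72}$ ($f{\left(p,c \right)} = - \frac{1}{3} + \frac{\left(-11\right) \frac{1}{12}}{6} = - \frac{1}{3} + \frac{1}{6} \left(- \frac{11}{12}\right) = - \frac{1}{3} - \frac{11}{72} = - \frac{35}{72}$)
$\sqrt{1873865 + f{\left(-107,1153 \right)}} - 2747984 = \sqrt{1873865 - \frac{35}{72}} - 2747984 = \sqrt{\frac{134918245}{72}} - 2747984 = \frac{\sqrt{269836490}}{12} - 2747984 = -2747984 + \frac{\sqrt{269836490}}{12}$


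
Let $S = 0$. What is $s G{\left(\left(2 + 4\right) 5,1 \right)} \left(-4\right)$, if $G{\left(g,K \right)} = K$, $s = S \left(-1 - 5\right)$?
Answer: $0$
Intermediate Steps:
$s = 0$ ($s = 0 \left(-1 - 5\right) = 0 \left(-6\right) = 0$)
$s G{\left(\left(2 + 4\right) 5,1 \right)} \left(-4\right) = 0 \cdot 1 \left(-4\right) = 0 \left(-4\right) = 0$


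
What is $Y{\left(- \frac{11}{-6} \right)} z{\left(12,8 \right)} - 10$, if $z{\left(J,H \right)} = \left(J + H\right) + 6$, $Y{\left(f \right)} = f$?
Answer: $\frac{113}{3} \approx 37.667$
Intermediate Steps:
$z{\left(J,H \right)} = 6 + H + J$ ($z{\left(J,H \right)} = \left(H + J\right) + 6 = 6 + H + J$)
$Y{\left(- \frac{11}{-6} \right)} z{\left(12,8 \right)} - 10 = - \frac{11}{-6} \left(6 + 8 + 12\right) - 10 = \left(-11\right) \left(- \frac{1}{6}\right) 26 - 10 = \frac{11}{6} \cdot 26 - 10 = \frac{143}{3} - 10 = \frac{113}{3}$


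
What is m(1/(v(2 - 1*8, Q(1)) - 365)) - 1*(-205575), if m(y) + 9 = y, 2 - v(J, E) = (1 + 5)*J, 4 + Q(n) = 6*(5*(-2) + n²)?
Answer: 67220081/327 ≈ 2.0557e+5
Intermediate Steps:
Q(n) = -64 + 6*n² (Q(n) = -4 + 6*(5*(-2) + n²) = -4 + 6*(-10 + n²) = -4 + (-60 + 6*n²) = -64 + 6*n²)
v(J, E) = 2 - 6*J (v(J, E) = 2 - (1 + 5)*J = 2 - 6*J)
m(y) = -9 + y
m(1/(v(2 - 1*8, Q(1)) - 365)) - 1*(-205575) = (-9 + 1/((2 - 6*(2 - 1*8)) - 365)) - 1*(-205575) = (-9 + 1/((2 - 6*(2 - 8)) - 365)) + 205575 = (-9 + 1/((2 - 6*(-6)) - 365)) + 205575 = (-9 + 1/((2 + 36) - 365)) + 205575 = (-9 + 1/(38 - 365)) + 205575 = (-9 + 1/(-327)) + 205575 = (-9 - 1/327) + 205575 = -2944/327 + 205575 = 67220081/327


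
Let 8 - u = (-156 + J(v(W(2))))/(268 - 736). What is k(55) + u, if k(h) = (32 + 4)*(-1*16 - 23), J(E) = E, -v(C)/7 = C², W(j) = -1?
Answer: -653491/468 ≈ -1396.3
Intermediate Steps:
v(C) = -7*C²
k(h) = -1404 (k(h) = 36*(-16 - 23) = 36*(-39) = -1404)
u = 3581/468 (u = 8 - (-156 - 7*(-1)²)/(268 - 736) = 8 - (-156 - 7*1)/(-468) = 8 - (-156 - 7)*(-1)/468 = 8 - (-163)*(-1)/468 = 8 - 1*163/468 = 8 - 163/468 = 3581/468 ≈ 7.6517)
k(55) + u = -1404 + 3581/468 = -653491/468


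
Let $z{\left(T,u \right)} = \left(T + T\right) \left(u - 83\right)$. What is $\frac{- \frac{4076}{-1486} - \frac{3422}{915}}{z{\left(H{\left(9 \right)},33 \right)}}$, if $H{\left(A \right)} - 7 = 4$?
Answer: $\frac{15404}{16996125} \approx 0.00090632$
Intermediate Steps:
$H{\left(A \right)} = 11$ ($H{\left(A \right)} = 7 + 4 = 11$)
$z{\left(T,u \right)} = 2 T \left(-83 + u\right)$
$\frac{- \frac{4076}{-1486} - \frac{3422}{915}}{z{\left(H{\left(9 \right)},33 \right)}} = \frac{- \frac{4076}{-1486} - \frac{3422}{915}}{2 \cdot 11 \left(-83 + 33\right)} = \frac{\left(-4076\right) \left(- \frac{1}{1486}\right) - \frac{3422}{915}}{2 \cdot 11 \left(-50\right)} = \frac{\frac{2038}{743} - \frac{3422}{915}}{-1100} = \left(- \frac{677776}{679845}\right) \left(- \frac{1}{1100}\right) = \frac{15404}{16996125}$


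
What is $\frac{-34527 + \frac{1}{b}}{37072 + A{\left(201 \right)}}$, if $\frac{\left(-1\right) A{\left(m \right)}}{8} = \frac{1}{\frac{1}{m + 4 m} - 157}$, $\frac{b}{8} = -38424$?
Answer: $- \frac{209326581066955}{224756442174912} \approx -0.93135$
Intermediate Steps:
$b = -307392$ ($b = 8 \left(-38424\right) = -307392$)
$A{\left(m \right)} = - \frac{8}{-157 + \frac{1}{5 m}}$ ($A{\left(m \right)} = - \frac{8}{\frac{1}{m + 4 m} - 157} = - \frac{8}{\frac{1}{5 m} - 157} = - \frac{8}{-157 + \frac{1}{5 m}}$)
$\frac{-34527 + \frac{1}{b}}{37072 + A{\left(201 \right)}} = \frac{-34527 + \frac{1}{-307392}}{37072 + 40 \cdot 201 \frac{1}{-1 + 785 \cdot 201}} = \frac{-34527 - \frac{1}{307392}}{37072 + 40 \cdot 201 \frac{1}{-1 + 157785}} = - \frac{10613323585}{307392 \left(37072 + 40 \cdot 201 \cdot \frac{1}{157784}\right)} = - \frac{10613323585}{307392 \left(37072 + \frac{1005}{19723}\right)} = - \frac{10613323585}{307392 \cdot \frac{731172061}{19723}} = \left(- \frac{10613323585}{307392}\right) \frac{19723}{731172061} = - \frac{209326581066955}{224756442174912}$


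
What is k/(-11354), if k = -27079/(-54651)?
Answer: -27079/620507454 ≈ -4.3640e-5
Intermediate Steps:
k = 27079/54651 (k = -27079*(-1/54651) = 27079/54651 ≈ 0.49549)
k/(-11354) = (27079/54651)/(-11354) = (27079/54651)*(-1/11354) = -27079/620507454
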